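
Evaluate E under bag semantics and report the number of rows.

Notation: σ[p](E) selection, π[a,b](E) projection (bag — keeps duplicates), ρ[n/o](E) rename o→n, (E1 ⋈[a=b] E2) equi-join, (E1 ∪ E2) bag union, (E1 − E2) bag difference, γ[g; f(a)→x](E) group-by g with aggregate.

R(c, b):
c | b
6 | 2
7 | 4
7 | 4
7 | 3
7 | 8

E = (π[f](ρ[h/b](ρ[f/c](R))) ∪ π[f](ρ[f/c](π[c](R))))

Stepwise |·|:
  R → 5
  ρ[f/c](R) → 5
  ρ[h/b](ρ[f/c](R)) → 5
  π[f](ρ[h/b](ρ[f/c](R))) → 5
  R → 5
  π[c](R) → 5
  ρ[f/c](π[c](R)) → 5
  π[f](ρ[f/c](π[c](R))) → 5
  (π[f](ρ[h/b](ρ[f/c](R))) ∪ π[f](ρ[f/c](π[c](R)))) → 10

|E| = 10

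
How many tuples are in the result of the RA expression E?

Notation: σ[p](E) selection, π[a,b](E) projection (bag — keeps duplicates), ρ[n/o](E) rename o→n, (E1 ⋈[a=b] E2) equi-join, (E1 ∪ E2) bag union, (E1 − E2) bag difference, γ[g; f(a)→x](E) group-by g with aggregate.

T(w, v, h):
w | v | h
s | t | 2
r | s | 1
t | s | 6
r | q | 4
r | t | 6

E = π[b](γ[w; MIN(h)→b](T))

Per-node cardinality:
  T → 5
  γ[w; MIN(h)→b](T) → 3
  π[b](γ[w; MIN(h)→b](T)) → 3

|E| = 3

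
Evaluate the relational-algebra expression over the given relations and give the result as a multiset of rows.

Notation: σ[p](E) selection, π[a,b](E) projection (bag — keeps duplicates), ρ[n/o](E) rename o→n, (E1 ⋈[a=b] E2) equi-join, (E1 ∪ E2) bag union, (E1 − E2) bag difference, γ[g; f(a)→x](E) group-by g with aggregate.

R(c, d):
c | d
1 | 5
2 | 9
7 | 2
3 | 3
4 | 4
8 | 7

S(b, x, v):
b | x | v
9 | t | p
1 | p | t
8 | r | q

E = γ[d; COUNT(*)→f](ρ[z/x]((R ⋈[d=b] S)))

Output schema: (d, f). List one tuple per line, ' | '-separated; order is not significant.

Stepwise |·|:
  R → 6
  S → 3
  (R ⋈[d=b] S) → 1
  ρ[z/x]((R ⋈[d=b] S)) → 1
  γ[d; COUNT(*)→f](ρ[z/x]((R ⋈[d=b] S))) → 1

== RESULT ==
d | f
9 | 1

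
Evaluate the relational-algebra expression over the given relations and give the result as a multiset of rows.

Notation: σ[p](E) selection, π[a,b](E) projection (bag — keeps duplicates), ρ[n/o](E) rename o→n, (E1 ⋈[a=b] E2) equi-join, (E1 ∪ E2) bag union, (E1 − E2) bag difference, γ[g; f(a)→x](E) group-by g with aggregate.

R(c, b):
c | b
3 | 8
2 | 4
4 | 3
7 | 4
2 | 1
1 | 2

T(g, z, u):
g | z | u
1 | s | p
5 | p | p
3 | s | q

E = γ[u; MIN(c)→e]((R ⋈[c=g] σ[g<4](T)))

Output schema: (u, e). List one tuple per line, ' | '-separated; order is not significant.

Per-node cardinality:
  R → 6
  T → 3
  σ[g<4](T) → 2
  (R ⋈[c=g] σ[g<4](T)) → 2
  γ[u; MIN(c)→e]((R ⋈[c=g] σ[g<4](T))) → 2

== RESULT ==
u | e
p | 1
q | 3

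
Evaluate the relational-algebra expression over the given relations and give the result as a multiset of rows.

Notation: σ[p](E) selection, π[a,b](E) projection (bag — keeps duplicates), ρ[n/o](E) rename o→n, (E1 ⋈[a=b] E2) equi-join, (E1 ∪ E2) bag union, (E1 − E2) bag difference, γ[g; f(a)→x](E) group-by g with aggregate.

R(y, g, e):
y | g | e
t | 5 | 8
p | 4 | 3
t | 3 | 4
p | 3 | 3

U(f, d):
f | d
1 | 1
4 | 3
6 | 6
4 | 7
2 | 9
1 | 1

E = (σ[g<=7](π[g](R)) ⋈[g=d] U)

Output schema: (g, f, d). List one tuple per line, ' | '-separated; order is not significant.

Subexpression sizes:
  R → 4
  π[g](R) → 4
  σ[g<=7](π[g](R)) → 4
  U → 6
  (σ[g<=7](π[g](R)) ⋈[g=d] U) → 2

== RESULT ==
g | f | d
3 | 4 | 3
3 | 4 | 3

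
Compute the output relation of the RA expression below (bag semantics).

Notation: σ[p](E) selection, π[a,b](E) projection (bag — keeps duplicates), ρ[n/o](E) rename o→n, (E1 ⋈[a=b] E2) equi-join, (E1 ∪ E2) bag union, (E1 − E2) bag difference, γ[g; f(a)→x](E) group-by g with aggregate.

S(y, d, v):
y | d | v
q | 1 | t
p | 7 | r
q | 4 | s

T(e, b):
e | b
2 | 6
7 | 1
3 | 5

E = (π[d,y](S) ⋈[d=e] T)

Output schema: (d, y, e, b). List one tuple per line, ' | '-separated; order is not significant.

Subexpression sizes:
  S → 3
  π[d,y](S) → 3
  T → 3
  (π[d,y](S) ⋈[d=e] T) → 1

== RESULT ==
d | y | e | b
7 | p | 7 | 1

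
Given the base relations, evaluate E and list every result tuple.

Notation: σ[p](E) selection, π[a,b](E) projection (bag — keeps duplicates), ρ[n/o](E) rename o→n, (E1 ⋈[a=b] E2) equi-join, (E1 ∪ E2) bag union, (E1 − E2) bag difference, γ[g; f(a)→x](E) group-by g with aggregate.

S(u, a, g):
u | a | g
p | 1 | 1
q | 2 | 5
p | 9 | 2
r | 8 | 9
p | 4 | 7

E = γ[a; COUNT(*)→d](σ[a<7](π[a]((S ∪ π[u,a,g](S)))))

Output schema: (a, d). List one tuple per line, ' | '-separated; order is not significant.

Per-node cardinality:
  S → 5
  S → 5
  π[u,a,g](S) → 5
  (S ∪ π[u,a,g](S)) → 10
  π[a]((S ∪ π[u,a,g](S))) → 10
  σ[a<7](π[a]((S ∪ π[u,a,g](S)))) → 6
  γ[a; COUNT(*)→d](σ[a<7](π[a]((S ∪ π[u,a,g](S))))) → 3

== RESULT ==
a | d
1 | 2
2 | 2
4 | 2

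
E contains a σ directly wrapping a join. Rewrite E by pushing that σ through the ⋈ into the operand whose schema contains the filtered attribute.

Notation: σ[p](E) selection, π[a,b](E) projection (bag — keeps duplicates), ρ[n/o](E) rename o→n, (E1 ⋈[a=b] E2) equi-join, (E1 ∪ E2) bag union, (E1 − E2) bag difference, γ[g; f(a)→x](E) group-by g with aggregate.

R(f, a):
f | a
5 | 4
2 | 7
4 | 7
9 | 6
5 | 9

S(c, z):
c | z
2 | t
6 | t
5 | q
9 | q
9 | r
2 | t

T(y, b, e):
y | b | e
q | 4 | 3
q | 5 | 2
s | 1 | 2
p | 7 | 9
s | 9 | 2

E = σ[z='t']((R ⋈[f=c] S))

σ filters on z, owned by the right side.
E' = (R ⋈[f=c] σ[z='t'](S))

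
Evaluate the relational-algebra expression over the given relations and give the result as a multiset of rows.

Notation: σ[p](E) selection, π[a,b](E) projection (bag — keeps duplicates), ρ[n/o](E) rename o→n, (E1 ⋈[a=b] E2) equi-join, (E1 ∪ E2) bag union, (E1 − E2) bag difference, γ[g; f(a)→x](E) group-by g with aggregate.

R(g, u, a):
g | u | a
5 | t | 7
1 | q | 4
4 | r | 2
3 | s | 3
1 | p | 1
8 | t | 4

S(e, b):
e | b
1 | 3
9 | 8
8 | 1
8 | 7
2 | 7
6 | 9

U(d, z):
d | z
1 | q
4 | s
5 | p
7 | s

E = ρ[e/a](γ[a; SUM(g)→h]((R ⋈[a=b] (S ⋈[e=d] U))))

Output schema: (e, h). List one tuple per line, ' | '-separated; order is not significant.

Subexpression sizes:
  R → 6
  S → 6
  U → 4
  (S ⋈[e=d] U) → 1
  (R ⋈[a=b] (S ⋈[e=d] U)) → 1
  γ[a; SUM(g)→h]((R ⋈[a=b] (S ⋈[e=d] U))) → 1
  ρ[e/a](γ[a; SUM(g)→h]((R ⋈[a=b] (S ⋈[e=d] U)))) → 1

== RESULT ==
e | h
3 | 3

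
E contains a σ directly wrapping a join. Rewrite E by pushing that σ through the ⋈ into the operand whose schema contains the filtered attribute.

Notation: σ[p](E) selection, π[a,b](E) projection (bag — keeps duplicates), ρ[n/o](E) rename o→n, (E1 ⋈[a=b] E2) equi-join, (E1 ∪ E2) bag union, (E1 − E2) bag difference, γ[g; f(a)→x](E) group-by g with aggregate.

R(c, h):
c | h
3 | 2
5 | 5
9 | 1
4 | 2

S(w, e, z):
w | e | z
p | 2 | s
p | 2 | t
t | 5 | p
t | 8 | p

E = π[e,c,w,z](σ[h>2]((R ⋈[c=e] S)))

σ filters on h, owned by the left side.
E' = π[e,c,w,z]((σ[h>2](R) ⋈[c=e] S))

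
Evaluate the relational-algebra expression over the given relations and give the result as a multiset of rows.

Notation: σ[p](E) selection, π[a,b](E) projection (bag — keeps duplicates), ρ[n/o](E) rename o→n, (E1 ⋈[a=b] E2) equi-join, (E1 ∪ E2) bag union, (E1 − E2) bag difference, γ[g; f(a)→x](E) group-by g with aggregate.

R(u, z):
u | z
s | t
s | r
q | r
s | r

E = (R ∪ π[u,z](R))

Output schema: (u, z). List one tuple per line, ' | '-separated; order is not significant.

Subexpression sizes:
  R → 4
  R → 4
  π[u,z](R) → 4
  (R ∪ π[u,z](R)) → 8

== RESULT ==
u | z
q | r
q | r
s | r
s | r
s | r
s | r
s | t
s | t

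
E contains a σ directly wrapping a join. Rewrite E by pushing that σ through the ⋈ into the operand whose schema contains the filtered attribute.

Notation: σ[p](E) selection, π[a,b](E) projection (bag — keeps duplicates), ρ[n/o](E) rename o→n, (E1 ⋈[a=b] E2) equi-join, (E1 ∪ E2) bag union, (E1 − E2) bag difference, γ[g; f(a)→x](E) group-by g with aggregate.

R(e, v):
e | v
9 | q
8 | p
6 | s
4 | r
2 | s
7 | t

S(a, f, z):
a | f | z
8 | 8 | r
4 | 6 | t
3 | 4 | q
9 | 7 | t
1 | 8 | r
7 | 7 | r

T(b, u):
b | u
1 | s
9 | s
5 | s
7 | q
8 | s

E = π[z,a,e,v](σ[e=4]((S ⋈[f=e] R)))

σ filters on e, owned by the right side.
E' = π[z,a,e,v]((S ⋈[f=e] σ[e=4](R)))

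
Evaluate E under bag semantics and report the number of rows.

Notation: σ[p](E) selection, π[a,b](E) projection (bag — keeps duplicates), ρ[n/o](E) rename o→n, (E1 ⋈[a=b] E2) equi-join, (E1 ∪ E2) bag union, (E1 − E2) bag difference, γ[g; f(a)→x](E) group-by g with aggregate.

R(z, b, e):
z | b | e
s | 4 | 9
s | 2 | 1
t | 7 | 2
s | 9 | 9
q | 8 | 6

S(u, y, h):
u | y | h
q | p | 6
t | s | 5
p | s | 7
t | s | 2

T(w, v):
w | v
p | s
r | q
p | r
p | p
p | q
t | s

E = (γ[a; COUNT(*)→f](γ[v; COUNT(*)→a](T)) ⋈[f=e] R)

Subexpression sizes:
  T → 6
  γ[v; COUNT(*)→a](T) → 4
  γ[a; COUNT(*)→f](γ[v; COUNT(*)→a](T)) → 2
  R → 5
  (γ[a; COUNT(*)→f](γ[v; COUNT(*)→a](T)) ⋈[f=e] R) → 2

|E| = 2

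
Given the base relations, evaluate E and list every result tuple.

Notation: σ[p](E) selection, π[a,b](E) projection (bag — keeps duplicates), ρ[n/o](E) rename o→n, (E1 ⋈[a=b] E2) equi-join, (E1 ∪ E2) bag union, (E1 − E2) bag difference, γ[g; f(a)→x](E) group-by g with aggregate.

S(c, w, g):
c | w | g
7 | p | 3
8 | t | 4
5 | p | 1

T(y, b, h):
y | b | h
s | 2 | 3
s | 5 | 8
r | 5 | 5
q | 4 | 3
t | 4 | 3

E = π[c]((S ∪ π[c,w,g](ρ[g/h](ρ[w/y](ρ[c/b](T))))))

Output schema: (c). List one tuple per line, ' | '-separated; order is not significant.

Stepwise |·|:
  S → 3
  T → 5
  ρ[c/b](T) → 5
  ρ[w/y](ρ[c/b](T)) → 5
  ρ[g/h](ρ[w/y](ρ[c/b](T))) → 5
  π[c,w,g](ρ[g/h](ρ[w/y](ρ[c/b](T)))) → 5
  (S ∪ π[c,w,g](ρ[g/h](ρ[w/y](ρ[c/b](T))))) → 8
  π[c]((S ∪ π[c,w,g](ρ[g/h](ρ[w/y](ρ[c/b](T)))))) → 8

== RESULT ==
c
2
4
4
5
5
5
7
8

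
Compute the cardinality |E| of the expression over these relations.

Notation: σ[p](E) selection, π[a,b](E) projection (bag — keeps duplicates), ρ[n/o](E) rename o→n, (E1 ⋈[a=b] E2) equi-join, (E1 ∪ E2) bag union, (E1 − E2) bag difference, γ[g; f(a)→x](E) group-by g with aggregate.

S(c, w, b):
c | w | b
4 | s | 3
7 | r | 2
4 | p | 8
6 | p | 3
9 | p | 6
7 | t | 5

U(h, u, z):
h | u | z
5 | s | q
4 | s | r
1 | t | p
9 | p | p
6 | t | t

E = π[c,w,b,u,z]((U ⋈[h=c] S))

Stepwise |·|:
  U → 5
  S → 6
  (U ⋈[h=c] S) → 4
  π[c,w,b,u,z]((U ⋈[h=c] S)) → 4

|E| = 4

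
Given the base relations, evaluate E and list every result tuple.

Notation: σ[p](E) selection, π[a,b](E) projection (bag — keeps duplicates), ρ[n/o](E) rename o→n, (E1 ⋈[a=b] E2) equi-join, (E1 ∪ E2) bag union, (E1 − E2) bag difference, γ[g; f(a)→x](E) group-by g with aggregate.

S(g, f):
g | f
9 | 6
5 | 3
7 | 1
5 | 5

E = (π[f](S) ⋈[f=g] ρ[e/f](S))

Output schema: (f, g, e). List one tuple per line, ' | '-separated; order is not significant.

Row counts bottom-up:
  S → 4
  π[f](S) → 4
  S → 4
  ρ[e/f](S) → 4
  (π[f](S) ⋈[f=g] ρ[e/f](S)) → 2

== RESULT ==
f | g | e
5 | 5 | 3
5 | 5 | 5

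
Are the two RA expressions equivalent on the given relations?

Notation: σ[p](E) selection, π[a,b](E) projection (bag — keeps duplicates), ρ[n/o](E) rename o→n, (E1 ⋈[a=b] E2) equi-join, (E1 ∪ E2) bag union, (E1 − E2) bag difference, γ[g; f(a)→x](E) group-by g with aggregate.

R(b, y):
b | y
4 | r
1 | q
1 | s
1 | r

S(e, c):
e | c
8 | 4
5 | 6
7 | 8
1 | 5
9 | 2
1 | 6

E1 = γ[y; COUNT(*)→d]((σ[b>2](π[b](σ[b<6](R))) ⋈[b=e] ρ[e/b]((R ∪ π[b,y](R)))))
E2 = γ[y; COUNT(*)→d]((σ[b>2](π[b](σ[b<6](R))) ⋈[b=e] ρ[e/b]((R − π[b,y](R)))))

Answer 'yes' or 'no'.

E1 subexpression sizes:
  R → 4
  σ[b<6](R) → 4
  π[b](σ[b<6](R)) → 4
  σ[b>2](π[b](σ[b<6](R))) → 1
  R → 4
  R → 4
  π[b,y](R) → 4
  (R ∪ π[b,y](R)) → 8
  ρ[e/b]((R ∪ π[b,y](R))) → 8
  (σ[b>2](π[b](σ[b<6](R))) ⋈[b=e] ρ[e/b]((R ∪ π[b,y](R)))) → 2
  γ[y; COUNT(*)→d]((σ[b>2](π[b](σ[b<6](R))) ⋈[b=e] ρ[e/b]((R ∪ π[b,y](R))))) → 1
E2 subexpression sizes:
  R → 4
  σ[b<6](R) → 4
  π[b](σ[b<6](R)) → 4
  σ[b>2](π[b](σ[b<6](R))) → 1
  R → 4
  R → 4
  π[b,y](R) → 4
  (R − π[b,y](R)) → 0
  ρ[e/b]((R − π[b,y](R))) → 0
  (σ[b>2](π[b](σ[b<6](R))) ⋈[b=e] ρ[e/b]((R − π[b,y](R)))) → 0
  γ[y; COUNT(*)→d]((σ[b>2](π[b](σ[b<6](R))) ⋈[b=e] ρ[e/b]((R − π[b,y](R))))) → 0

E1 result:
y | d
r | 2
E2 result:
y | d
(0 rows)
Witness: ('r', 2) appears 1× in E1 but 0× in E2.

no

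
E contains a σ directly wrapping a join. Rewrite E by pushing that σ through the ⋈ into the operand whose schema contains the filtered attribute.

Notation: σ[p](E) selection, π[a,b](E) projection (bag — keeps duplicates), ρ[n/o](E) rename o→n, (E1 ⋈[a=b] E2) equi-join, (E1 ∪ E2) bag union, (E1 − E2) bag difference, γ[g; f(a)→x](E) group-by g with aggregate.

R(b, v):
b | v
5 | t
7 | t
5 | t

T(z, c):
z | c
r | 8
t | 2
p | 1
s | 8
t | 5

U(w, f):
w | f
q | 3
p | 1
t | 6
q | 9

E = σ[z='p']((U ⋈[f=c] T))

σ filters on z, owned by the right side.
E' = (U ⋈[f=c] σ[z='p'](T))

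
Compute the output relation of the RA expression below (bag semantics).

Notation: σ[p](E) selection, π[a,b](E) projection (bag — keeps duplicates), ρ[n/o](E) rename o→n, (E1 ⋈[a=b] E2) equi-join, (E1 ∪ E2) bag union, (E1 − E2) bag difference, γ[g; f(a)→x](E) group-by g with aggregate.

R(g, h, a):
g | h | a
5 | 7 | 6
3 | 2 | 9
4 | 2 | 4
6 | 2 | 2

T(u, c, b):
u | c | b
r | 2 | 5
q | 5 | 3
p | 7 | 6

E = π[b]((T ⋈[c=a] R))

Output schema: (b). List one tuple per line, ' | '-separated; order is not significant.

Subexpression sizes:
  T → 3
  R → 4
  (T ⋈[c=a] R) → 1
  π[b]((T ⋈[c=a] R)) → 1

== RESULT ==
b
5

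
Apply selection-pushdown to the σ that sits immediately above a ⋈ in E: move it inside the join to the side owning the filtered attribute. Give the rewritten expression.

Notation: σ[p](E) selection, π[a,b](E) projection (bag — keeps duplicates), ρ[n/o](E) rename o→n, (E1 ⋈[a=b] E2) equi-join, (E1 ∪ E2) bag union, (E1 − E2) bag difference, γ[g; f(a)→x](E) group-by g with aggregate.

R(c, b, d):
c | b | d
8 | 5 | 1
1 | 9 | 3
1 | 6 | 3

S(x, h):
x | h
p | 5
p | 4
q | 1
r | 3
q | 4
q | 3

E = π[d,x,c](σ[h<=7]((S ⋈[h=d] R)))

σ filters on h, owned by the left side.
E' = π[d,x,c]((σ[h<=7](S) ⋈[h=d] R))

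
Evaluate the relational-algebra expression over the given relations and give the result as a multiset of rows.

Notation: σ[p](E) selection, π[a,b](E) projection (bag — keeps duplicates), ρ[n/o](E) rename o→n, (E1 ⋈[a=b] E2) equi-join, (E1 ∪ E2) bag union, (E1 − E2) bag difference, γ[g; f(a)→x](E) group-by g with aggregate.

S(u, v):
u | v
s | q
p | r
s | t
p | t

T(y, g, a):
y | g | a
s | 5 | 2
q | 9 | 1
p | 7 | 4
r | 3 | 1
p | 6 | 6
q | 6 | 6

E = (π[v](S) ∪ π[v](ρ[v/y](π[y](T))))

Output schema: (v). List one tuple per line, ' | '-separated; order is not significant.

Row counts bottom-up:
  S → 4
  π[v](S) → 4
  T → 6
  π[y](T) → 6
  ρ[v/y](π[y](T)) → 6
  π[v](ρ[v/y](π[y](T))) → 6
  (π[v](S) ∪ π[v](ρ[v/y](π[y](T)))) → 10

== RESULT ==
v
p
p
q
q
q
r
r
s
t
t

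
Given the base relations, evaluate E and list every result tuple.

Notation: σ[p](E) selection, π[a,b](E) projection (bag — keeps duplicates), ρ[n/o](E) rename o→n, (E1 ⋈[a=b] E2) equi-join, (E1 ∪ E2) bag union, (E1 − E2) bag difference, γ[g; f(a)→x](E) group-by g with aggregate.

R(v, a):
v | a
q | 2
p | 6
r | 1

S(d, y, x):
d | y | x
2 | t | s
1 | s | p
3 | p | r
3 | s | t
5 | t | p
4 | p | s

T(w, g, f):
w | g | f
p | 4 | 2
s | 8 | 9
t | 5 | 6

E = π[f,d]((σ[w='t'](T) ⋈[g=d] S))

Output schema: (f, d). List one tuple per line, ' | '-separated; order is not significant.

Subexpression sizes:
  T → 3
  σ[w='t'](T) → 1
  S → 6
  (σ[w='t'](T) ⋈[g=d] S) → 1
  π[f,d]((σ[w='t'](T) ⋈[g=d] S)) → 1

== RESULT ==
f | d
6 | 5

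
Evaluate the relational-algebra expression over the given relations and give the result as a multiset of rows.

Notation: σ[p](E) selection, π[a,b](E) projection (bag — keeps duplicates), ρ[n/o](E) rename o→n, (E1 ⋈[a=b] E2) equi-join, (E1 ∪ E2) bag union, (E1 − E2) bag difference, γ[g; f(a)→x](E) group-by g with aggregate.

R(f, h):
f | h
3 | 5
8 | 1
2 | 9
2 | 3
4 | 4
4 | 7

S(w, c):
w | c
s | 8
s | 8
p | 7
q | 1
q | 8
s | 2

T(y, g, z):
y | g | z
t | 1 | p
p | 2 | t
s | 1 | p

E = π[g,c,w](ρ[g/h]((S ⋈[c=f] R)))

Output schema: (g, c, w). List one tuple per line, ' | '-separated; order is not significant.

Per-node cardinality:
  S → 6
  R → 6
  (S ⋈[c=f] R) → 5
  ρ[g/h]((S ⋈[c=f] R)) → 5
  π[g,c,w](ρ[g/h]((S ⋈[c=f] R))) → 5

== RESULT ==
g | c | w
1 | 8 | q
1 | 8 | s
1 | 8 | s
3 | 2 | s
9 | 2 | s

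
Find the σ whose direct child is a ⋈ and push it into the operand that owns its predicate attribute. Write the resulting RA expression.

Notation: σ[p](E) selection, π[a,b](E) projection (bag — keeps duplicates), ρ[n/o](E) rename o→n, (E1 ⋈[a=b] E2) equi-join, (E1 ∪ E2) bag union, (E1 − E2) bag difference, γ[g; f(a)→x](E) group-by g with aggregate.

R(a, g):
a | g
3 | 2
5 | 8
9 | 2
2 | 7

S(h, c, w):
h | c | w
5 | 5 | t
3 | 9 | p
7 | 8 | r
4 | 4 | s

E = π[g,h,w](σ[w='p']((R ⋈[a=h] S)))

σ filters on w, owned by the right side.
E' = π[g,h,w]((R ⋈[a=h] σ[w='p'](S)))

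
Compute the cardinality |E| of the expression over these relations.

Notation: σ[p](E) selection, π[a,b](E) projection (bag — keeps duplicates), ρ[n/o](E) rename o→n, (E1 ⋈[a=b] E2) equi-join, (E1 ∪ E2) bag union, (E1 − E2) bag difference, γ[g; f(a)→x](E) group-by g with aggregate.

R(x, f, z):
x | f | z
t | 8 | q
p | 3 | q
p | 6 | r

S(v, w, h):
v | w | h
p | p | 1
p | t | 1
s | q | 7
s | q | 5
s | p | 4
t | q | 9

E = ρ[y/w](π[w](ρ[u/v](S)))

Row counts bottom-up:
  S → 6
  ρ[u/v](S) → 6
  π[w](ρ[u/v](S)) → 6
  ρ[y/w](π[w](ρ[u/v](S))) → 6

|E| = 6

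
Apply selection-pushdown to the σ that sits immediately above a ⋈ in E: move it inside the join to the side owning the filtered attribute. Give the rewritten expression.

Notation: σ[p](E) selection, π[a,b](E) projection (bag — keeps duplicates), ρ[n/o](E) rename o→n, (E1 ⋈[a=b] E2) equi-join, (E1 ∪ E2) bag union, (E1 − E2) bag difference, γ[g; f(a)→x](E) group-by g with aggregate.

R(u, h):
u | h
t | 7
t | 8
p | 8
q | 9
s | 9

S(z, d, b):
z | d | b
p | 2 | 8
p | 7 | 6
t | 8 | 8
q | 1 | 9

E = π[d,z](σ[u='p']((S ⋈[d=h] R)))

σ filters on u, owned by the right side.
E' = π[d,z]((S ⋈[d=h] σ[u='p'](R)))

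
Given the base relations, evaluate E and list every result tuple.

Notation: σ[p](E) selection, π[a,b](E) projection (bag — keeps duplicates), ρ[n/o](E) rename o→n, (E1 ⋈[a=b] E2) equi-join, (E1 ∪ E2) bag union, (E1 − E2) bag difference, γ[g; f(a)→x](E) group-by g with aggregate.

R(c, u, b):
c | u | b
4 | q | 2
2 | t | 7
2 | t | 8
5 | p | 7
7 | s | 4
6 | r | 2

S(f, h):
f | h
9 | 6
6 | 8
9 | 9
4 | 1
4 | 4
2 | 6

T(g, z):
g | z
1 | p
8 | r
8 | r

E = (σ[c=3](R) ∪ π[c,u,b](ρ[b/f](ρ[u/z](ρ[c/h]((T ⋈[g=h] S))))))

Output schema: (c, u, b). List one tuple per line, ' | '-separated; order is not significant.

Stepwise |·|:
  R → 6
  σ[c=3](R) → 0
  T → 3
  S → 6
  (T ⋈[g=h] S) → 3
  ρ[c/h]((T ⋈[g=h] S)) → 3
  ρ[u/z](ρ[c/h]((T ⋈[g=h] S))) → 3
  ρ[b/f](ρ[u/z](ρ[c/h]((T ⋈[g=h] S)))) → 3
  π[c,u,b](ρ[b/f](ρ[u/z](ρ[c/h]((T ⋈[g=h] S))))) → 3
  (σ[c=3](R) ∪ π[c,u,b](ρ[b/f](ρ[u/z](ρ[c/h]((T ⋈[g=h] S)))))) → 3

== RESULT ==
c | u | b
1 | p | 4
8 | r | 6
8 | r | 6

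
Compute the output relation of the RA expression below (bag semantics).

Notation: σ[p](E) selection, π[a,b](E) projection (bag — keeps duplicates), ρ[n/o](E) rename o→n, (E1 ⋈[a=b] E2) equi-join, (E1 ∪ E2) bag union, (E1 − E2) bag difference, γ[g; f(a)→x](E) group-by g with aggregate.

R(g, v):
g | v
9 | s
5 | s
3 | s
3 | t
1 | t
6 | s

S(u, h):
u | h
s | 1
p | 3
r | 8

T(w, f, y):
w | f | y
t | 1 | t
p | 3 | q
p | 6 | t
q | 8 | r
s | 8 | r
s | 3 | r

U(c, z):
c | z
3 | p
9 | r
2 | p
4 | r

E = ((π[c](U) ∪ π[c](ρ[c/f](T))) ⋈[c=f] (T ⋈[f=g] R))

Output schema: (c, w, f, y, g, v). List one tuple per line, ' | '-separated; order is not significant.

Stepwise |·|:
  U → 4
  π[c](U) → 4
  T → 6
  ρ[c/f](T) → 6
  π[c](ρ[c/f](T)) → 6
  (π[c](U) ∪ π[c](ρ[c/f](T))) → 10
  T → 6
  R → 6
  (T ⋈[f=g] R) → 6
  ((π[c](U) ∪ π[c](ρ[c/f](T))) ⋈[c=f] (T ⋈[f=g] R)) → 14

== RESULT ==
c | w | f | y | g | v
1 | t | 1 | t | 1 | t
3 | p | 3 | q | 3 | s
3 | p | 3 | q | 3 | s
3 | p | 3 | q | 3 | s
3 | p | 3 | q | 3 | t
3 | p | 3 | q | 3 | t
3 | p | 3 | q | 3 | t
3 | s | 3 | r | 3 | s
3 | s | 3 | r | 3 | s
3 | s | 3 | r | 3 | s
3 | s | 3 | r | 3 | t
3 | s | 3 | r | 3 | t
3 | s | 3 | r | 3 | t
6 | p | 6 | t | 6 | s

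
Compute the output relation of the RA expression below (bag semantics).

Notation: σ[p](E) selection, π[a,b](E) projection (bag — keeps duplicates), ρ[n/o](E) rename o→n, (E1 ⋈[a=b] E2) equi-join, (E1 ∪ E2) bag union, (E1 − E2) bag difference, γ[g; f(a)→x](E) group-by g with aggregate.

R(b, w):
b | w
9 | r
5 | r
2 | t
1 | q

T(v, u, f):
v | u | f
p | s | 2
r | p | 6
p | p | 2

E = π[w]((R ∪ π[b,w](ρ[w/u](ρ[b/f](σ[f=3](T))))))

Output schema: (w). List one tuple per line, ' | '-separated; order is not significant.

Per-node cardinality:
  R → 4
  T → 3
  σ[f=3](T) → 0
  ρ[b/f](σ[f=3](T)) → 0
  ρ[w/u](ρ[b/f](σ[f=3](T))) → 0
  π[b,w](ρ[w/u](ρ[b/f](σ[f=3](T)))) → 0
  (R ∪ π[b,w](ρ[w/u](ρ[b/f](σ[f=3](T))))) → 4
  π[w]((R ∪ π[b,w](ρ[w/u](ρ[b/f](σ[f=3](T)))))) → 4

== RESULT ==
w
q
r
r
t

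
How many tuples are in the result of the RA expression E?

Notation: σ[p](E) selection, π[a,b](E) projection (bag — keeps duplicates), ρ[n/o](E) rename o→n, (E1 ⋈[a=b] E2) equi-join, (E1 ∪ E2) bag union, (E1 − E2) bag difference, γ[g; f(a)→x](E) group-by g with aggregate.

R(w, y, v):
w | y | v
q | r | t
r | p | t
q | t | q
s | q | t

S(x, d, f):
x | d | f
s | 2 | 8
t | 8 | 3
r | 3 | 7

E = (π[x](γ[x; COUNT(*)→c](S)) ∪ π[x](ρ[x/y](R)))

Stepwise |·|:
  S → 3
  γ[x; COUNT(*)→c](S) → 3
  π[x](γ[x; COUNT(*)→c](S)) → 3
  R → 4
  ρ[x/y](R) → 4
  π[x](ρ[x/y](R)) → 4
  (π[x](γ[x; COUNT(*)→c](S)) ∪ π[x](ρ[x/y](R))) → 7

|E| = 7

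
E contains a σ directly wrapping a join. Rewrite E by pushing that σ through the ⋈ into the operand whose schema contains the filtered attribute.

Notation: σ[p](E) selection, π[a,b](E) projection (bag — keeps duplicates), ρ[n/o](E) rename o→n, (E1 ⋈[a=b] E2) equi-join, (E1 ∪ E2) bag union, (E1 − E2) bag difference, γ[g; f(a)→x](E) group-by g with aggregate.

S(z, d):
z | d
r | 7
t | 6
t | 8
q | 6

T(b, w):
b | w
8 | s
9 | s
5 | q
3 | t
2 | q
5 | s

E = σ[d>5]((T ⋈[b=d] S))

σ filters on d, owned by the right side.
E' = (T ⋈[b=d] σ[d>5](S))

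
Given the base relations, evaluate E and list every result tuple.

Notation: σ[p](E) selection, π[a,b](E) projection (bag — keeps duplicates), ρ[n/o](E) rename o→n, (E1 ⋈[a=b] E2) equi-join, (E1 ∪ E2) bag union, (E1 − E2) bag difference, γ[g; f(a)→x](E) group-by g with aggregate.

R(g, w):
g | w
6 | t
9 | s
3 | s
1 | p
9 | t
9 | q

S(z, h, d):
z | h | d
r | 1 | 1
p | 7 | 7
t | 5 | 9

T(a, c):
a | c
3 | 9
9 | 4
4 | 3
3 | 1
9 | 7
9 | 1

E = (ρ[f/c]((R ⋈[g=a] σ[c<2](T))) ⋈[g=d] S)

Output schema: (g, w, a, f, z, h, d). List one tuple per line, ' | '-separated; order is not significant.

Subexpression sizes:
  R → 6
  T → 6
  σ[c<2](T) → 2
  (R ⋈[g=a] σ[c<2](T)) → 4
  ρ[f/c]((R ⋈[g=a] σ[c<2](T))) → 4
  S → 3
  (ρ[f/c]((R ⋈[g=a] σ[c<2](T))) ⋈[g=d] S) → 3

== RESULT ==
g | w | a | f | z | h | d
9 | q | 9 | 1 | t | 5 | 9
9 | s | 9 | 1 | t | 5 | 9
9 | t | 9 | 1 | t | 5 | 9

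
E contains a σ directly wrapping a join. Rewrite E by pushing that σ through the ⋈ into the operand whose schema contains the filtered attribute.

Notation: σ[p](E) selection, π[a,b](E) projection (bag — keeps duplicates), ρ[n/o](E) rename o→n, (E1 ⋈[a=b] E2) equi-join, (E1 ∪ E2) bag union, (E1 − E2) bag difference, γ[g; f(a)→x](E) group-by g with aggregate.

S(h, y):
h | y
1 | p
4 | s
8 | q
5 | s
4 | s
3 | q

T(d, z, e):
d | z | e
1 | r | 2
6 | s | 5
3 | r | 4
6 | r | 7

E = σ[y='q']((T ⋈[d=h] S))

σ filters on y, owned by the right side.
E' = (T ⋈[d=h] σ[y='q'](S))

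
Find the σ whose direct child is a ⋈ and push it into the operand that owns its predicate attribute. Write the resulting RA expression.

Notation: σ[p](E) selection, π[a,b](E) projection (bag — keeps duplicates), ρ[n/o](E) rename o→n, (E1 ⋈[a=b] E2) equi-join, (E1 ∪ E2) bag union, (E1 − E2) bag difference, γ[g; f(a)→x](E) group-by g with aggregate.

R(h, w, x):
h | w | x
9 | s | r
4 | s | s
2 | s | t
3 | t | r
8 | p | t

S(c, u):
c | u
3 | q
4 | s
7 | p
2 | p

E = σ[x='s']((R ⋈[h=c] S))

σ filters on x, owned by the left side.
E' = (σ[x='s'](R) ⋈[h=c] S)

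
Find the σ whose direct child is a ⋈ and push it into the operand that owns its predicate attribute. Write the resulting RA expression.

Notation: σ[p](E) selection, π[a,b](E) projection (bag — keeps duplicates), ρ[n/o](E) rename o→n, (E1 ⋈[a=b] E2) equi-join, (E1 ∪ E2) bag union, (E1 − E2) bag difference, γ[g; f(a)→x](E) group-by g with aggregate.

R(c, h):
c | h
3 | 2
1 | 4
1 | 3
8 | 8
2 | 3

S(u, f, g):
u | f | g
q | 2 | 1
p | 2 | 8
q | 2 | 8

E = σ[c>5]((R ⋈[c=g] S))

σ filters on c, owned by the left side.
E' = (σ[c>5](R) ⋈[c=g] S)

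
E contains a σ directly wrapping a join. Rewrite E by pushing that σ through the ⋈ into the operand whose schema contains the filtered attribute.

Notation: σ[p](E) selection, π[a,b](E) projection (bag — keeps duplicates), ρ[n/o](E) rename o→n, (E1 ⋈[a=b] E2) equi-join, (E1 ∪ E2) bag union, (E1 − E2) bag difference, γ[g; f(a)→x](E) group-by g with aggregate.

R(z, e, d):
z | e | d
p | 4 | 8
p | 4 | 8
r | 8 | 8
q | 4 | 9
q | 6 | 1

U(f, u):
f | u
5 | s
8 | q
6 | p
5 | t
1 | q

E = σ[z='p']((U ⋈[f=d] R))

σ filters on z, owned by the right side.
E' = (U ⋈[f=d] σ[z='p'](R))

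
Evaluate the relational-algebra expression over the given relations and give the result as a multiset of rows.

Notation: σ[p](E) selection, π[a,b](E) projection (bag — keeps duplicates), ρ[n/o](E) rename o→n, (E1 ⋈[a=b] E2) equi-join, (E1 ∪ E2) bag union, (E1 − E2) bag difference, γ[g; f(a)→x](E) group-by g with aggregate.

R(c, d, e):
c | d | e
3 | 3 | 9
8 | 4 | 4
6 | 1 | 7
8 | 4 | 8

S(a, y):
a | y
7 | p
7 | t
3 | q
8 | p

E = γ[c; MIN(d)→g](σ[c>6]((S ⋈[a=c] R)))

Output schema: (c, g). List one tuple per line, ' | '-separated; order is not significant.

Per-node cardinality:
  S → 4
  R → 4
  (S ⋈[a=c] R) → 3
  σ[c>6]((S ⋈[a=c] R)) → 2
  γ[c; MIN(d)→g](σ[c>6]((S ⋈[a=c] R))) → 1

== RESULT ==
c | g
8 | 4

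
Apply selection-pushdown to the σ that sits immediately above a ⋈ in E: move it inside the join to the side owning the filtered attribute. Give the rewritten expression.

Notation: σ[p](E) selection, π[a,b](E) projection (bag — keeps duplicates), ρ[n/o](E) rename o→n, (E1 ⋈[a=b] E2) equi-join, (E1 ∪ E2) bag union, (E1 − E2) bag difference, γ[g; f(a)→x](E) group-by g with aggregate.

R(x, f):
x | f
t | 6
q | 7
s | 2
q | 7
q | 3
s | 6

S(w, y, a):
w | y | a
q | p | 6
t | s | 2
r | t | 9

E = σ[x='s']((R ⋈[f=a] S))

σ filters on x, owned by the left side.
E' = (σ[x='s'](R) ⋈[f=a] S)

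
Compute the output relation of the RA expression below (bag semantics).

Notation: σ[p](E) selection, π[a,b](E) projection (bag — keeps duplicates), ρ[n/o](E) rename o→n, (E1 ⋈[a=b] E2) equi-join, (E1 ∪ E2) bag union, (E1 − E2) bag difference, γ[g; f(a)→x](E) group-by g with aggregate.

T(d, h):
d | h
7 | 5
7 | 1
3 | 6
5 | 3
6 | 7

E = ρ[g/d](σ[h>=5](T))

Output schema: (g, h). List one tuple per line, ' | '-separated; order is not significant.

Stepwise |·|:
  T → 5
  σ[h>=5](T) → 3
  ρ[g/d](σ[h>=5](T)) → 3

== RESULT ==
g | h
3 | 6
6 | 7
7 | 5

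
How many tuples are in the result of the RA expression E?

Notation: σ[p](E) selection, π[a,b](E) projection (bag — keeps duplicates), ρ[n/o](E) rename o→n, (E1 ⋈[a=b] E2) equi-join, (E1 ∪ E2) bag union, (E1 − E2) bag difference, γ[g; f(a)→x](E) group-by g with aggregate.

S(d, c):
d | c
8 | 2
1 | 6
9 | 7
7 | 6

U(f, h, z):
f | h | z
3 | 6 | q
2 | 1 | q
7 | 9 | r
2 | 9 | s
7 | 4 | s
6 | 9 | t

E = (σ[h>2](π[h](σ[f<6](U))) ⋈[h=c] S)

Row counts bottom-up:
  U → 6
  σ[f<6](U) → 3
  π[h](σ[f<6](U)) → 3
  σ[h>2](π[h](σ[f<6](U))) → 2
  S → 4
  (σ[h>2](π[h](σ[f<6](U))) ⋈[h=c] S) → 2

|E| = 2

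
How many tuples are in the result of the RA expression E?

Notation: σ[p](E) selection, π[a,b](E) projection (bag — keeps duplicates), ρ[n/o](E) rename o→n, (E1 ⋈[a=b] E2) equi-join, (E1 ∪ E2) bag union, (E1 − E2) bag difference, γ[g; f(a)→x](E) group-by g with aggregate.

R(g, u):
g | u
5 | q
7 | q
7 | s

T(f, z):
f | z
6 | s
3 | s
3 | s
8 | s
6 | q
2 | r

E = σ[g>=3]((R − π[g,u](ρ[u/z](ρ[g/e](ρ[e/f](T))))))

Per-node cardinality:
  R → 3
  T → 6
  ρ[e/f](T) → 6
  ρ[g/e](ρ[e/f](T)) → 6
  ρ[u/z](ρ[g/e](ρ[e/f](T))) → 6
  π[g,u](ρ[u/z](ρ[g/e](ρ[e/f](T)))) → 6
  (R − π[g,u](ρ[u/z](ρ[g/e](ρ[e/f](T))))) → 3
  σ[g>=3]((R − π[g,u](ρ[u/z](ρ[g/e](ρ[e/f](T)))))) → 3

|E| = 3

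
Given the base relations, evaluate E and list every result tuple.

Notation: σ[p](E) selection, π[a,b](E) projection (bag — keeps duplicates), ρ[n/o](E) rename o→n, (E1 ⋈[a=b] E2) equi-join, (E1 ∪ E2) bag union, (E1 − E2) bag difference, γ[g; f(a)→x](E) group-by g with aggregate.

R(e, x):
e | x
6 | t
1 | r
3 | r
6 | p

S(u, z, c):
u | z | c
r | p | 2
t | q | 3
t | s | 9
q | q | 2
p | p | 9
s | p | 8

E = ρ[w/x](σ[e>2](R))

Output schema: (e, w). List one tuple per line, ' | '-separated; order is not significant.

Subexpression sizes:
  R → 4
  σ[e>2](R) → 3
  ρ[w/x](σ[e>2](R)) → 3

== RESULT ==
e | w
3 | r
6 | p
6 | t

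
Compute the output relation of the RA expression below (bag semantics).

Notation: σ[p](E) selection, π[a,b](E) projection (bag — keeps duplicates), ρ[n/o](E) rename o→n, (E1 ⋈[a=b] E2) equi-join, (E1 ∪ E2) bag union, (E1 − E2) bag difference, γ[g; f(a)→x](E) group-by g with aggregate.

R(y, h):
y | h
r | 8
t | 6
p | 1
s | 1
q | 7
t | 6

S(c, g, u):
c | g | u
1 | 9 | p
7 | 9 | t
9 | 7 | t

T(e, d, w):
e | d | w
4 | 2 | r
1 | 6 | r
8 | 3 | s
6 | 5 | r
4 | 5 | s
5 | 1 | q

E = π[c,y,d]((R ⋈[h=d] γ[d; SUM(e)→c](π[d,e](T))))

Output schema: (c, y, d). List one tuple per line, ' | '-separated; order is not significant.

Subexpression sizes:
  R → 6
  T → 6
  π[d,e](T) → 6
  γ[d; SUM(e)→c](π[d,e](T)) → 5
  (R ⋈[h=d] γ[d; SUM(e)→c](π[d,e](T))) → 4
  π[c,y,d]((R ⋈[h=d] γ[d; SUM(e)→c](π[d,e](T)))) → 4

== RESULT ==
c | y | d
1 | t | 6
1 | t | 6
5 | p | 1
5 | s | 1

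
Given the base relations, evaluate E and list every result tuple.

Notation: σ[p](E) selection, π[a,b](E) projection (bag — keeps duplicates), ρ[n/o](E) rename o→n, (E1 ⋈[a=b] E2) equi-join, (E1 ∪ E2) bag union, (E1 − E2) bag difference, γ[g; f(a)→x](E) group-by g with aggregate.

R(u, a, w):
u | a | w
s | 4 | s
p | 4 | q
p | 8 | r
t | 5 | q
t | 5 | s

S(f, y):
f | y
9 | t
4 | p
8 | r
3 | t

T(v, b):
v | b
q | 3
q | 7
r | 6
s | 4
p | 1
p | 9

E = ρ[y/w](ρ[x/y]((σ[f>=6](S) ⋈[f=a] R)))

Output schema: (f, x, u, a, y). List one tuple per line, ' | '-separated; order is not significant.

Stepwise |·|:
  S → 4
  σ[f>=6](S) → 2
  R → 5
  (σ[f>=6](S) ⋈[f=a] R) → 1
  ρ[x/y]((σ[f>=6](S) ⋈[f=a] R)) → 1
  ρ[y/w](ρ[x/y]((σ[f>=6](S) ⋈[f=a] R))) → 1

== RESULT ==
f | x | u | a | y
8 | r | p | 8 | r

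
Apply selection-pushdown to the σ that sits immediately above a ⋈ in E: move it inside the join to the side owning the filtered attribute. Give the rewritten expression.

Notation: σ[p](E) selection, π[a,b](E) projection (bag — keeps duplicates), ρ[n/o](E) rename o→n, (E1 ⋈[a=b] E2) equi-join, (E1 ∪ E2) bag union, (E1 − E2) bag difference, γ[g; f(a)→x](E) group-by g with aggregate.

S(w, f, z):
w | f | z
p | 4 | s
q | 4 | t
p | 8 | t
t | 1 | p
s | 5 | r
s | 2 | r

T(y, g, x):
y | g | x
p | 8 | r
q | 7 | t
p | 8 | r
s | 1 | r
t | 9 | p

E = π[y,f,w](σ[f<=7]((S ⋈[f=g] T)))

σ filters on f, owned by the left side.
E' = π[y,f,w]((σ[f<=7](S) ⋈[f=g] T))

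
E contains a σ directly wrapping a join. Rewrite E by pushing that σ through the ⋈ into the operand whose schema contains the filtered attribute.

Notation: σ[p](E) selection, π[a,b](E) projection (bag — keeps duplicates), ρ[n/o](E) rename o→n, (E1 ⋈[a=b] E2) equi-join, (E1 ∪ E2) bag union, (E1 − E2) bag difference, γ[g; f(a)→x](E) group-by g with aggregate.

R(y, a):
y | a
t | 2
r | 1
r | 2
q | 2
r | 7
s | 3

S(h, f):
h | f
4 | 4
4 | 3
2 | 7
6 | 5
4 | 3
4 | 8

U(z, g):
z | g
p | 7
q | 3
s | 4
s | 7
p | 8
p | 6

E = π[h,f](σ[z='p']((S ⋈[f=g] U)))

σ filters on z, owned by the right side.
E' = π[h,f]((S ⋈[f=g] σ[z='p'](U)))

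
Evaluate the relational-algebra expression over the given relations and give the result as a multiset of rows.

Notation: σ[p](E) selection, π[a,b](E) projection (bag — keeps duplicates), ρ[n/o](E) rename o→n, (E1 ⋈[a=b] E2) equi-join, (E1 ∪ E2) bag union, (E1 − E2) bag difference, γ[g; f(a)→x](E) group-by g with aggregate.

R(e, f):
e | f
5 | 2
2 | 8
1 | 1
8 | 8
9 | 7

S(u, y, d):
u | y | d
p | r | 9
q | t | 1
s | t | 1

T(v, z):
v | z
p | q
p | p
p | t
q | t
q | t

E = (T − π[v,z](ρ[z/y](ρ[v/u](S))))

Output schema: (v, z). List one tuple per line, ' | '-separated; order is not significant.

Subexpression sizes:
  T → 5
  S → 3
  ρ[v/u](S) → 3
  ρ[z/y](ρ[v/u](S)) → 3
  π[v,z](ρ[z/y](ρ[v/u](S))) → 3
  (T − π[v,z](ρ[z/y](ρ[v/u](S)))) → 4

== RESULT ==
v | z
p | p
p | q
p | t
q | t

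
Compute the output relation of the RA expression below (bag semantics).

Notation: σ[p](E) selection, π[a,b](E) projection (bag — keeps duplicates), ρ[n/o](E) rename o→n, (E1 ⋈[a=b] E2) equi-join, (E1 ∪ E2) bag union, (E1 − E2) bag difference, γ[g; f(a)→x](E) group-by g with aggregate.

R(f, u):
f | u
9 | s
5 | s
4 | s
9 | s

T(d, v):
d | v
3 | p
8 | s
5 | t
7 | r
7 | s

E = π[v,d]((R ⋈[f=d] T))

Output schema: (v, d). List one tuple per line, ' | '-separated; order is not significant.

Row counts bottom-up:
  R → 4
  T → 5
  (R ⋈[f=d] T) → 1
  π[v,d]((R ⋈[f=d] T)) → 1

== RESULT ==
v | d
t | 5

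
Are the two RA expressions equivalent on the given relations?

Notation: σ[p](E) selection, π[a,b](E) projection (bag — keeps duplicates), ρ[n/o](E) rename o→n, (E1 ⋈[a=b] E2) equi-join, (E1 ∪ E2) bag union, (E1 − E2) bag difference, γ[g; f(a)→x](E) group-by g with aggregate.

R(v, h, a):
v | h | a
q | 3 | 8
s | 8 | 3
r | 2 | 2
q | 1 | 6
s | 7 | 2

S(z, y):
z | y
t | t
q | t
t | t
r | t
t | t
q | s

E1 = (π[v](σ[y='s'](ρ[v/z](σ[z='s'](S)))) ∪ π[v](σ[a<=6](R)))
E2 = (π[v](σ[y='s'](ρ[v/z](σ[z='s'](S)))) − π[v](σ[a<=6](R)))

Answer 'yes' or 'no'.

E1 stepwise |·|:
  S → 6
  σ[z='s'](S) → 0
  ρ[v/z](σ[z='s'](S)) → 0
  σ[y='s'](ρ[v/z](σ[z='s'](S))) → 0
  π[v](σ[y='s'](ρ[v/z](σ[z='s'](S)))) → 0
  R → 5
  σ[a<=6](R) → 4
  π[v](σ[a<=6](R)) → 4
  (π[v](σ[y='s'](ρ[v/z](σ[z='s'](S)))) ∪ π[v](σ[a<=6](R))) → 4
E2 stepwise |·|:
  S → 6
  σ[z='s'](S) → 0
  ρ[v/z](σ[z='s'](S)) → 0
  σ[y='s'](ρ[v/z](σ[z='s'](S))) → 0
  π[v](σ[y='s'](ρ[v/z](σ[z='s'](S)))) → 0
  R → 5
  σ[a<=6](R) → 4
  π[v](σ[a<=6](R)) → 4
  (π[v](σ[y='s'](ρ[v/z](σ[z='s'](S)))) − π[v](σ[a<=6](R))) → 0

E1 result:
v
q
r
s
s
E2 result:
v
(0 rows)
Witness: ('q',) appears 1× in E1 but 0× in E2.

no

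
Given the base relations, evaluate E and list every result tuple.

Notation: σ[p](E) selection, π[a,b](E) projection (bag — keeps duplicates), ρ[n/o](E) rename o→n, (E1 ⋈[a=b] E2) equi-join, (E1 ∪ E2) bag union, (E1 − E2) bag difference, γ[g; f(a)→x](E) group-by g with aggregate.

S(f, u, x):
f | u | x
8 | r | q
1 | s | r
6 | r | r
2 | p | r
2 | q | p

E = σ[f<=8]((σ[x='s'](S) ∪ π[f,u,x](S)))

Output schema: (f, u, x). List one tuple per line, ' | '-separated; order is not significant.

Subexpression sizes:
  S → 5
  σ[x='s'](S) → 0
  S → 5
  π[f,u,x](S) → 5
  (σ[x='s'](S) ∪ π[f,u,x](S)) → 5
  σ[f<=8]((σ[x='s'](S) ∪ π[f,u,x](S))) → 5

== RESULT ==
f | u | x
1 | s | r
2 | p | r
2 | q | p
6 | r | r
8 | r | q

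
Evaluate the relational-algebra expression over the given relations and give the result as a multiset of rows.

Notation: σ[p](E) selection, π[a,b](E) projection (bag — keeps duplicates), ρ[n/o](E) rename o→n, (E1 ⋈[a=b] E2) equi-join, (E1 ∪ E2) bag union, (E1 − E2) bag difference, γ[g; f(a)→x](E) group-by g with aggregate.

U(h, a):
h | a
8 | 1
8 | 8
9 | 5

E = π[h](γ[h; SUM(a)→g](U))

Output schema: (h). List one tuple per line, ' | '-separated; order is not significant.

Per-node cardinality:
  U → 3
  γ[h; SUM(a)→g](U) → 2
  π[h](γ[h; SUM(a)→g](U)) → 2

== RESULT ==
h
8
9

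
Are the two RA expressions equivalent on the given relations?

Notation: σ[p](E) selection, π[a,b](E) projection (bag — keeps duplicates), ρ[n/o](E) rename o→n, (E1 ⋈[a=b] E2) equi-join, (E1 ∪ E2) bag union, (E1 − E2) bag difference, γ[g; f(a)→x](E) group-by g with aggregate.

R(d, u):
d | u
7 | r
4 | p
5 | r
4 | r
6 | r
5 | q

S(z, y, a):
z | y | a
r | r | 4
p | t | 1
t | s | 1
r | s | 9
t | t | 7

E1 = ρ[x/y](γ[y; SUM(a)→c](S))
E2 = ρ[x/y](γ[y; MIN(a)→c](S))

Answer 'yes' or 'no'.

E1 subexpression sizes:
  S → 5
  γ[y; SUM(a)→c](S) → 3
  ρ[x/y](γ[y; SUM(a)→c](S)) → 3
E2 subexpression sizes:
  S → 5
  γ[y; MIN(a)→c](S) → 3
  ρ[x/y](γ[y; MIN(a)→c](S)) → 3

E1 result:
x | c
r | 4
s | 10
t | 8
E2 result:
x | c
r | 4
s | 1
t | 1
Witness: ('t', 8) appears 1× in E1 but 0× in E2.

no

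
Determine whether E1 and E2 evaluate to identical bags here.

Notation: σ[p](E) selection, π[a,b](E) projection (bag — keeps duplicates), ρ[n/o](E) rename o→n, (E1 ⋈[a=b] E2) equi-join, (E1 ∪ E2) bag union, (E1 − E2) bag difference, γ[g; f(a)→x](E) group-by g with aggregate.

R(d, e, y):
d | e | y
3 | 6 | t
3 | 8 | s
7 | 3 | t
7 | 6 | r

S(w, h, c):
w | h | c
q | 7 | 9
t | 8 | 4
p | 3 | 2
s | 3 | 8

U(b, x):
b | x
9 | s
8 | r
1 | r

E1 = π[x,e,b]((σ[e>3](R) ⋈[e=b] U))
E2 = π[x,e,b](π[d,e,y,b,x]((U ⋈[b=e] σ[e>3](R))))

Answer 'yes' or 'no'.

E1 subexpression sizes:
  R → 4
  σ[e>3](R) → 3
  U → 3
  (σ[e>3](R) ⋈[e=b] U) → 1
  π[x,e,b]((σ[e>3](R) ⋈[e=b] U)) → 1
E2 subexpression sizes:
  U → 3
  R → 4
  σ[e>3](R) → 3
  (U ⋈[b=e] σ[e>3](R)) → 1
  π[d,e,y,b,x]((U ⋈[b=e] σ[e>3](R))) → 1
  π[x,e,b](π[d,e,y,b,x]((U ⋈[b=e] σ[e>3](R)))) → 1

E1 and E2 produce the same multiset:
x | e | b
r | 8 | 8

yes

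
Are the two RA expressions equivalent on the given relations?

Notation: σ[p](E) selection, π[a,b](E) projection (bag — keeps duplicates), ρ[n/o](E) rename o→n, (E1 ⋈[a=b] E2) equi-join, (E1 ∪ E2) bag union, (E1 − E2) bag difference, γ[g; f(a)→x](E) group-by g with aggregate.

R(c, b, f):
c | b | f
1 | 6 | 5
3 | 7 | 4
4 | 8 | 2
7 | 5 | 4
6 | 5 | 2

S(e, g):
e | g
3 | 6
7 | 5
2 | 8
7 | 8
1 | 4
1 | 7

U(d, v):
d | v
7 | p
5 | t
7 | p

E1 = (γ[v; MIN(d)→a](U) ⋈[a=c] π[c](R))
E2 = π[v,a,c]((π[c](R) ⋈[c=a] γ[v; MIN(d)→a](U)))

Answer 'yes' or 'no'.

E1 row counts bottom-up:
  U → 3
  γ[v; MIN(d)→a](U) → 2
  R → 5
  π[c](R) → 5
  (γ[v; MIN(d)→a](U) ⋈[a=c] π[c](R)) → 1
E2 row counts bottom-up:
  R → 5
  π[c](R) → 5
  U → 3
  γ[v; MIN(d)→a](U) → 2
  (π[c](R) ⋈[c=a] γ[v; MIN(d)→a](U)) → 1
  π[v,a,c]((π[c](R) ⋈[c=a] γ[v; MIN(d)→a](U))) → 1

E1 and E2 produce the same multiset:
v | a | c
p | 7 | 7

yes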